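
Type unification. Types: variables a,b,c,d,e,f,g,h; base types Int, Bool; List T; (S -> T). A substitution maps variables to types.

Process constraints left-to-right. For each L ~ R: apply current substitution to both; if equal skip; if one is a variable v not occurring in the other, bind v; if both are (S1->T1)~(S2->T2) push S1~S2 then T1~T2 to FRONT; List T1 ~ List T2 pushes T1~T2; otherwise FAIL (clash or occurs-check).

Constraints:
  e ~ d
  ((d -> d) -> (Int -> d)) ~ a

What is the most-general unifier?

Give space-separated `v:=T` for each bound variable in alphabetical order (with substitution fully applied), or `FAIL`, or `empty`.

step 1: unify e ~ d  [subst: {-} | 1 pending]
  bind e := d
step 2: unify ((d -> d) -> (Int -> d)) ~ a  [subst: {e:=d} | 0 pending]
  bind a := ((d -> d) -> (Int -> d))

Answer: a:=((d -> d) -> (Int -> d)) e:=d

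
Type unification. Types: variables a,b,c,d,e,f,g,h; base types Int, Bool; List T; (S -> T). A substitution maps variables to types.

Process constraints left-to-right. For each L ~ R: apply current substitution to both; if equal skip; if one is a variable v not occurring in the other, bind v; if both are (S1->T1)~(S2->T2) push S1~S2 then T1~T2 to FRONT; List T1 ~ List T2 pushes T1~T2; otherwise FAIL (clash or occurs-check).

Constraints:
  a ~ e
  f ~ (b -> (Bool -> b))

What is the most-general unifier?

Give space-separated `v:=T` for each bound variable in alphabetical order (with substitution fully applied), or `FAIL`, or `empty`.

step 1: unify a ~ e  [subst: {-} | 1 pending]
  bind a := e
step 2: unify f ~ (b -> (Bool -> b))  [subst: {a:=e} | 0 pending]
  bind f := (b -> (Bool -> b))

Answer: a:=e f:=(b -> (Bool -> b))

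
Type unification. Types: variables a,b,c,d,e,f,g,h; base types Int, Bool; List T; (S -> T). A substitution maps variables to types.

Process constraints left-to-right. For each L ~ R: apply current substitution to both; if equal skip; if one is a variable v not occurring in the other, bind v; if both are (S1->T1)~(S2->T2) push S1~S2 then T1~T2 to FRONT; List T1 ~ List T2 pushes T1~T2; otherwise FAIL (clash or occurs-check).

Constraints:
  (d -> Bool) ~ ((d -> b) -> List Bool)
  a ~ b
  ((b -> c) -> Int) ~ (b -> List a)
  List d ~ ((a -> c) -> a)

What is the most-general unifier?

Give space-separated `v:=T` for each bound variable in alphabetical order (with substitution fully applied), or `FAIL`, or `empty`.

Answer: FAIL

Derivation:
step 1: unify (d -> Bool) ~ ((d -> b) -> List Bool)  [subst: {-} | 3 pending]
  -> decompose arrow: push d~(d -> b), Bool~List Bool
step 2: unify d ~ (d -> b)  [subst: {-} | 4 pending]
  occurs-check fail: d in (d -> b)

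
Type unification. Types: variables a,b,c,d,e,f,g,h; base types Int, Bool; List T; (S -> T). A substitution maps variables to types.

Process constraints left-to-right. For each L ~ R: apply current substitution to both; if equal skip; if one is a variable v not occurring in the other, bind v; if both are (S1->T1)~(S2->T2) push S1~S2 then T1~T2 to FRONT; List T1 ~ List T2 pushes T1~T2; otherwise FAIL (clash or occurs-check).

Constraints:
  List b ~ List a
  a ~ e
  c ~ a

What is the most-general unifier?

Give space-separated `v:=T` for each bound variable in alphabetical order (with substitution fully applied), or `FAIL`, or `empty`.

Answer: a:=e b:=e c:=e

Derivation:
step 1: unify List b ~ List a  [subst: {-} | 2 pending]
  -> decompose List: push b~a
step 2: unify b ~ a  [subst: {-} | 2 pending]
  bind b := a
step 3: unify a ~ e  [subst: {b:=a} | 1 pending]
  bind a := e
step 4: unify c ~ e  [subst: {b:=a, a:=e} | 0 pending]
  bind c := e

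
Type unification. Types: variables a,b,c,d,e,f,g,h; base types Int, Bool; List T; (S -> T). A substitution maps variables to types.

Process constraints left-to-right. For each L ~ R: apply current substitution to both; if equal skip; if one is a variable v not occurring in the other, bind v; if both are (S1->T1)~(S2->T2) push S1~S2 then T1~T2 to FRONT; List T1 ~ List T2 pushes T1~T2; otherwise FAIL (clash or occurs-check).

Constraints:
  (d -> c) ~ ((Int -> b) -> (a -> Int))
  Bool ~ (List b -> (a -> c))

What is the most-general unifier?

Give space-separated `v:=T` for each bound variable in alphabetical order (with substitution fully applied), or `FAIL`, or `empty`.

step 1: unify (d -> c) ~ ((Int -> b) -> (a -> Int))  [subst: {-} | 1 pending]
  -> decompose arrow: push d~(Int -> b), c~(a -> Int)
step 2: unify d ~ (Int -> b)  [subst: {-} | 2 pending]
  bind d := (Int -> b)
step 3: unify c ~ (a -> Int)  [subst: {d:=(Int -> b)} | 1 pending]
  bind c := (a -> Int)
step 4: unify Bool ~ (List b -> (a -> (a -> Int)))  [subst: {d:=(Int -> b), c:=(a -> Int)} | 0 pending]
  clash: Bool vs (List b -> (a -> (a -> Int)))

Answer: FAIL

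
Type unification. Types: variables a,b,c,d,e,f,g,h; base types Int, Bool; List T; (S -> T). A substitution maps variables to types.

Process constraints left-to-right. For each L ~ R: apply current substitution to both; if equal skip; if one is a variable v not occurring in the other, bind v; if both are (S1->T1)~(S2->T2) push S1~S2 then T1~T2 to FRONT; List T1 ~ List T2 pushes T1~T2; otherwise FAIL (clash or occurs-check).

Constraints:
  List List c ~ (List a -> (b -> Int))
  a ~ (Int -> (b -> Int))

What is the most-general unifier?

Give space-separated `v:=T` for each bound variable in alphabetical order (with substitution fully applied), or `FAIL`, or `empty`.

Answer: FAIL

Derivation:
step 1: unify List List c ~ (List a -> (b -> Int))  [subst: {-} | 1 pending]
  clash: List List c vs (List a -> (b -> Int))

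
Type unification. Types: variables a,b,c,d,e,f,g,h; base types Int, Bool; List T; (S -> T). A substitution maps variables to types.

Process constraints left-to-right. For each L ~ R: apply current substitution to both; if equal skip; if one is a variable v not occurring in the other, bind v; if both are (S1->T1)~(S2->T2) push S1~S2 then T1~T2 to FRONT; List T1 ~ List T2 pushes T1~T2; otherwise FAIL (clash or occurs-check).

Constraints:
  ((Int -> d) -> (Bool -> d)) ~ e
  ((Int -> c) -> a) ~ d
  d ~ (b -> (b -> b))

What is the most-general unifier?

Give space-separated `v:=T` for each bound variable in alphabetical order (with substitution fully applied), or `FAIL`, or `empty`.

step 1: unify ((Int -> d) -> (Bool -> d)) ~ e  [subst: {-} | 2 pending]
  bind e := ((Int -> d) -> (Bool -> d))
step 2: unify ((Int -> c) -> a) ~ d  [subst: {e:=((Int -> d) -> (Bool -> d))} | 1 pending]
  bind d := ((Int -> c) -> a)
step 3: unify ((Int -> c) -> a) ~ (b -> (b -> b))  [subst: {e:=((Int -> d) -> (Bool -> d)), d:=((Int -> c) -> a)} | 0 pending]
  -> decompose arrow: push (Int -> c)~b, a~(b -> b)
step 4: unify (Int -> c) ~ b  [subst: {e:=((Int -> d) -> (Bool -> d)), d:=((Int -> c) -> a)} | 1 pending]
  bind b := (Int -> c)
step 5: unify a ~ ((Int -> c) -> (Int -> c))  [subst: {e:=((Int -> d) -> (Bool -> d)), d:=((Int -> c) -> a), b:=(Int -> c)} | 0 pending]
  bind a := ((Int -> c) -> (Int -> c))

Answer: a:=((Int -> c) -> (Int -> c)) b:=(Int -> c) d:=((Int -> c) -> ((Int -> c) -> (Int -> c))) e:=((Int -> ((Int -> c) -> ((Int -> c) -> (Int -> c)))) -> (Bool -> ((Int -> c) -> ((Int -> c) -> (Int -> c)))))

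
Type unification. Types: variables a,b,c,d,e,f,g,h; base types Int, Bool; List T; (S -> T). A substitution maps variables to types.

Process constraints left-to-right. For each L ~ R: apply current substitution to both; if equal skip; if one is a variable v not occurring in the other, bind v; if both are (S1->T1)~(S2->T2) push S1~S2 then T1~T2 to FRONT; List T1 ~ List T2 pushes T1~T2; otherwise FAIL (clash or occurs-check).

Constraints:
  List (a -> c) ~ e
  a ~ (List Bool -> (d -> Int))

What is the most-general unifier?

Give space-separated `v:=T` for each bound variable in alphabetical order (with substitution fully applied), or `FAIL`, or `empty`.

step 1: unify List (a -> c) ~ e  [subst: {-} | 1 pending]
  bind e := List (a -> c)
step 2: unify a ~ (List Bool -> (d -> Int))  [subst: {e:=List (a -> c)} | 0 pending]
  bind a := (List Bool -> (d -> Int))

Answer: a:=(List Bool -> (d -> Int)) e:=List ((List Bool -> (d -> Int)) -> c)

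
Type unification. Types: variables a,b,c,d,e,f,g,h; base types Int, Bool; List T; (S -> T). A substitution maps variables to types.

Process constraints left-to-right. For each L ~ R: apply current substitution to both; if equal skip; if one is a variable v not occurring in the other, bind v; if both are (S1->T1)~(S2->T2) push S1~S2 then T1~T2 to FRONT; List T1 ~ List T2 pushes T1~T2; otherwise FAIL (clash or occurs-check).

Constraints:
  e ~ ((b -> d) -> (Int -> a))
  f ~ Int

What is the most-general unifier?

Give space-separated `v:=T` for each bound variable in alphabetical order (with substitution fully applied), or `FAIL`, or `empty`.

Answer: e:=((b -> d) -> (Int -> a)) f:=Int

Derivation:
step 1: unify e ~ ((b -> d) -> (Int -> a))  [subst: {-} | 1 pending]
  bind e := ((b -> d) -> (Int -> a))
step 2: unify f ~ Int  [subst: {e:=((b -> d) -> (Int -> a))} | 0 pending]
  bind f := Int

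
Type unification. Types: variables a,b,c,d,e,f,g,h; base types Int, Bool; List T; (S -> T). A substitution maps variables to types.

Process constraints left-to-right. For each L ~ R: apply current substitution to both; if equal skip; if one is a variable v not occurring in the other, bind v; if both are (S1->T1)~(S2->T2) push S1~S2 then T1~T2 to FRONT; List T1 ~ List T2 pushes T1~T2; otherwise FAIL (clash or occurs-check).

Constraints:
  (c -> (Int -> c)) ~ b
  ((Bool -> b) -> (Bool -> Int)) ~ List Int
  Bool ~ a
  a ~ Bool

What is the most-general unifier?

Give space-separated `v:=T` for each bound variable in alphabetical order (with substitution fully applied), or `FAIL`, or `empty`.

Answer: FAIL

Derivation:
step 1: unify (c -> (Int -> c)) ~ b  [subst: {-} | 3 pending]
  bind b := (c -> (Int -> c))
step 2: unify ((Bool -> (c -> (Int -> c))) -> (Bool -> Int)) ~ List Int  [subst: {b:=(c -> (Int -> c))} | 2 pending]
  clash: ((Bool -> (c -> (Int -> c))) -> (Bool -> Int)) vs List Int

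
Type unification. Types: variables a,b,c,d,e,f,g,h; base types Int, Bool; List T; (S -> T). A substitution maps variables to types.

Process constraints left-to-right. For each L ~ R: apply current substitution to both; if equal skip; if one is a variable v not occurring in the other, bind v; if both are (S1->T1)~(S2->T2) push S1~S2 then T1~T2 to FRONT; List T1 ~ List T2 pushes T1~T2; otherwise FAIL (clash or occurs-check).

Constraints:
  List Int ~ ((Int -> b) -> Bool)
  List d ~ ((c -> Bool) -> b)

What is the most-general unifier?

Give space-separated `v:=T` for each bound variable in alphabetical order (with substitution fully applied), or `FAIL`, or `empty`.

step 1: unify List Int ~ ((Int -> b) -> Bool)  [subst: {-} | 1 pending]
  clash: List Int vs ((Int -> b) -> Bool)

Answer: FAIL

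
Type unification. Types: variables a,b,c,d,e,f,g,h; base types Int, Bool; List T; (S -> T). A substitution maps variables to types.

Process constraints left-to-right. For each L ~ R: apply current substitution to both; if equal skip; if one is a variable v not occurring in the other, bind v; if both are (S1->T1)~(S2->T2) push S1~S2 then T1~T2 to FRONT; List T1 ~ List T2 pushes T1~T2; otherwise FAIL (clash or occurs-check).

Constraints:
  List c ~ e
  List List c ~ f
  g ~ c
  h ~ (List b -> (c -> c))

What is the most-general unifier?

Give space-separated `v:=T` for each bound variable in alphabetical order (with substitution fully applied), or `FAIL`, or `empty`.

step 1: unify List c ~ e  [subst: {-} | 3 pending]
  bind e := List c
step 2: unify List List c ~ f  [subst: {e:=List c} | 2 pending]
  bind f := List List c
step 3: unify g ~ c  [subst: {e:=List c, f:=List List c} | 1 pending]
  bind g := c
step 4: unify h ~ (List b -> (c -> c))  [subst: {e:=List c, f:=List List c, g:=c} | 0 pending]
  bind h := (List b -> (c -> c))

Answer: e:=List c f:=List List c g:=c h:=(List b -> (c -> c))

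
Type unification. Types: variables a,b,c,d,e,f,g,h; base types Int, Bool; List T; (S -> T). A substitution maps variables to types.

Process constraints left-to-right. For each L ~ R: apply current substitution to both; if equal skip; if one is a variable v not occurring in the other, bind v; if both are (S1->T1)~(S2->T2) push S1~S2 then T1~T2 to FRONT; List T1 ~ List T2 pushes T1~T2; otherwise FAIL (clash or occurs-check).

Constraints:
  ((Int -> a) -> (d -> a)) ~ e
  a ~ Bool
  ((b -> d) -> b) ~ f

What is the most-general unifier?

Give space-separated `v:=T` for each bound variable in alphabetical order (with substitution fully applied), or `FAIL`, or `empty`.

step 1: unify ((Int -> a) -> (d -> a)) ~ e  [subst: {-} | 2 pending]
  bind e := ((Int -> a) -> (d -> a))
step 2: unify a ~ Bool  [subst: {e:=((Int -> a) -> (d -> a))} | 1 pending]
  bind a := Bool
step 3: unify ((b -> d) -> b) ~ f  [subst: {e:=((Int -> a) -> (d -> a)), a:=Bool} | 0 pending]
  bind f := ((b -> d) -> b)

Answer: a:=Bool e:=((Int -> Bool) -> (d -> Bool)) f:=((b -> d) -> b)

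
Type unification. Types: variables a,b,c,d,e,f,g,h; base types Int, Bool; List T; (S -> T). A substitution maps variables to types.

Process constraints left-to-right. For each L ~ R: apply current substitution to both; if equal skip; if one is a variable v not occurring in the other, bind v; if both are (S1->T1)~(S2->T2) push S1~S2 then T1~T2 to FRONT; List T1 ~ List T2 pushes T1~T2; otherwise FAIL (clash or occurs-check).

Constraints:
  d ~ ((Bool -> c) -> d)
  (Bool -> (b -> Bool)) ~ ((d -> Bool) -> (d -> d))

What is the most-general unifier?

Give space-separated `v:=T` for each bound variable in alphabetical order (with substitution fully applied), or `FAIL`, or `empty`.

Answer: FAIL

Derivation:
step 1: unify d ~ ((Bool -> c) -> d)  [subst: {-} | 1 pending]
  occurs-check fail: d in ((Bool -> c) -> d)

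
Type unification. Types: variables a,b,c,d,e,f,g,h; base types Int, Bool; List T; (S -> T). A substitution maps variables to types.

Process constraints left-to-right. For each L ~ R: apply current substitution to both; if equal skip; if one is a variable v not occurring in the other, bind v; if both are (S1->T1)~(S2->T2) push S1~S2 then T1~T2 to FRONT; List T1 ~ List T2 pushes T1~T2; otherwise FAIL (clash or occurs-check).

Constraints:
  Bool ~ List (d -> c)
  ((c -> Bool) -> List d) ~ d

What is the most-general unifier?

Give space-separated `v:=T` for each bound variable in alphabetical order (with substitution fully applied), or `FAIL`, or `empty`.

Answer: FAIL

Derivation:
step 1: unify Bool ~ List (d -> c)  [subst: {-} | 1 pending]
  clash: Bool vs List (d -> c)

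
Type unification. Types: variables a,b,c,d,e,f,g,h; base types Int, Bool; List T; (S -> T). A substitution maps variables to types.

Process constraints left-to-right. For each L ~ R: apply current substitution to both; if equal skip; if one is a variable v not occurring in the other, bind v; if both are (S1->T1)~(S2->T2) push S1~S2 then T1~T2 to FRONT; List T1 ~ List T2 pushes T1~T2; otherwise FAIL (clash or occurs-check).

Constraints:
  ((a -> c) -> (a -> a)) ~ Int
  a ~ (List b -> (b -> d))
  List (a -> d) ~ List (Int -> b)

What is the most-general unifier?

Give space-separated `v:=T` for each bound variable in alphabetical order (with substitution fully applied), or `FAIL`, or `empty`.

step 1: unify ((a -> c) -> (a -> a)) ~ Int  [subst: {-} | 2 pending]
  clash: ((a -> c) -> (a -> a)) vs Int

Answer: FAIL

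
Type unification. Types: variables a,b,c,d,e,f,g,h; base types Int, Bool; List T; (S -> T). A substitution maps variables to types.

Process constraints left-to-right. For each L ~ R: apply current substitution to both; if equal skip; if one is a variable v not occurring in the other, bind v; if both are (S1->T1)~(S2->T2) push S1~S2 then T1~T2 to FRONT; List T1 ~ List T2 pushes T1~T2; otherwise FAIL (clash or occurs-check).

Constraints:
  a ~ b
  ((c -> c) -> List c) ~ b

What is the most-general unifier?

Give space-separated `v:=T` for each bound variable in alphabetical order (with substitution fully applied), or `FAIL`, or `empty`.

step 1: unify a ~ b  [subst: {-} | 1 pending]
  bind a := b
step 2: unify ((c -> c) -> List c) ~ b  [subst: {a:=b} | 0 pending]
  bind b := ((c -> c) -> List c)

Answer: a:=((c -> c) -> List c) b:=((c -> c) -> List c)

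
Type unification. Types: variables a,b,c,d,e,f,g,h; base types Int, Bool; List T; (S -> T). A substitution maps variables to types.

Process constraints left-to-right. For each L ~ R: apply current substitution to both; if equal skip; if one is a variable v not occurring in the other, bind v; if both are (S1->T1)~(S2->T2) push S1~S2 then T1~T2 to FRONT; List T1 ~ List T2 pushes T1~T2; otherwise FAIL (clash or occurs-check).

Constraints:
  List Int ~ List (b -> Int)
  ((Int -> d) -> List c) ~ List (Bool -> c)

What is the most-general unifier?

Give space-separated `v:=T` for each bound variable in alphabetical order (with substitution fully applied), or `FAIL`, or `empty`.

Answer: FAIL

Derivation:
step 1: unify List Int ~ List (b -> Int)  [subst: {-} | 1 pending]
  -> decompose List: push Int~(b -> Int)
step 2: unify Int ~ (b -> Int)  [subst: {-} | 1 pending]
  clash: Int vs (b -> Int)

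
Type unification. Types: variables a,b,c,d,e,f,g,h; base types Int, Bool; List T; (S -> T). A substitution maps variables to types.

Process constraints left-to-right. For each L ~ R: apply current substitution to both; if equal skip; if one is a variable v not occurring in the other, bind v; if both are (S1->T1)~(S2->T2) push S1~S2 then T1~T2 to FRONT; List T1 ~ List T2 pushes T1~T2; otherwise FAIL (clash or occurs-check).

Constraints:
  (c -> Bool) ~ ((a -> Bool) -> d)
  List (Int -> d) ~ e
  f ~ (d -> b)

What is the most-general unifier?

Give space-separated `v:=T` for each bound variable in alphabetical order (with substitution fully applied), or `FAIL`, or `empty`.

step 1: unify (c -> Bool) ~ ((a -> Bool) -> d)  [subst: {-} | 2 pending]
  -> decompose arrow: push c~(a -> Bool), Bool~d
step 2: unify c ~ (a -> Bool)  [subst: {-} | 3 pending]
  bind c := (a -> Bool)
step 3: unify Bool ~ d  [subst: {c:=(a -> Bool)} | 2 pending]
  bind d := Bool
step 4: unify List (Int -> Bool) ~ e  [subst: {c:=(a -> Bool), d:=Bool} | 1 pending]
  bind e := List (Int -> Bool)
step 5: unify f ~ (Bool -> b)  [subst: {c:=(a -> Bool), d:=Bool, e:=List (Int -> Bool)} | 0 pending]
  bind f := (Bool -> b)

Answer: c:=(a -> Bool) d:=Bool e:=List (Int -> Bool) f:=(Bool -> b)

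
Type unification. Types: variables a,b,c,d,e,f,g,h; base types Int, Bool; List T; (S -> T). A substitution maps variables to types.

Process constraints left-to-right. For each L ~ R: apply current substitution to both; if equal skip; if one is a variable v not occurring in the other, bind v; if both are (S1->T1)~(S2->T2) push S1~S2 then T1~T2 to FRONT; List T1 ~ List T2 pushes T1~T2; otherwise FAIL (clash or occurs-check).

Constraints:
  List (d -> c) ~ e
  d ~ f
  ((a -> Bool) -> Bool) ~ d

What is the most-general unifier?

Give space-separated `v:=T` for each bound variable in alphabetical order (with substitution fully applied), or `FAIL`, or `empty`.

Answer: d:=((a -> Bool) -> Bool) e:=List (((a -> Bool) -> Bool) -> c) f:=((a -> Bool) -> Bool)

Derivation:
step 1: unify List (d -> c) ~ e  [subst: {-} | 2 pending]
  bind e := List (d -> c)
step 2: unify d ~ f  [subst: {e:=List (d -> c)} | 1 pending]
  bind d := f
step 3: unify ((a -> Bool) -> Bool) ~ f  [subst: {e:=List (d -> c), d:=f} | 0 pending]
  bind f := ((a -> Bool) -> Bool)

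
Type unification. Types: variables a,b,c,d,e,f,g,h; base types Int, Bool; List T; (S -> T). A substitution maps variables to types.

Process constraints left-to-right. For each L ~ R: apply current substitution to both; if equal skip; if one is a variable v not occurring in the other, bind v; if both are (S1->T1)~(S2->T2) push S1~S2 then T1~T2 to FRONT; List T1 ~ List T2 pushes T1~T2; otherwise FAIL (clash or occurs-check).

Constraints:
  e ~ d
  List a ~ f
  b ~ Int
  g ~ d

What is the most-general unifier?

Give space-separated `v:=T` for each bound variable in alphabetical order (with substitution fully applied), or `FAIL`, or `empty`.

Answer: b:=Int e:=d f:=List a g:=d

Derivation:
step 1: unify e ~ d  [subst: {-} | 3 pending]
  bind e := d
step 2: unify List a ~ f  [subst: {e:=d} | 2 pending]
  bind f := List a
step 3: unify b ~ Int  [subst: {e:=d, f:=List a} | 1 pending]
  bind b := Int
step 4: unify g ~ d  [subst: {e:=d, f:=List a, b:=Int} | 0 pending]
  bind g := d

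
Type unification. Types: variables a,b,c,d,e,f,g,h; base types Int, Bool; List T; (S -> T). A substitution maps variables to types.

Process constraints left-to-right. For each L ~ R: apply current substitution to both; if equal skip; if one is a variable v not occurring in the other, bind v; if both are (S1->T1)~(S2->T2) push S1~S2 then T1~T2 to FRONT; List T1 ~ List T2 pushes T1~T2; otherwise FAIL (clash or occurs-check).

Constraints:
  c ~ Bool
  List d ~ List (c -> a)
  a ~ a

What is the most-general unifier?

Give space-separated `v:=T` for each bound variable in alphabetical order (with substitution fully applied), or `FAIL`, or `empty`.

step 1: unify c ~ Bool  [subst: {-} | 2 pending]
  bind c := Bool
step 2: unify List d ~ List (Bool -> a)  [subst: {c:=Bool} | 1 pending]
  -> decompose List: push d~(Bool -> a)
step 3: unify d ~ (Bool -> a)  [subst: {c:=Bool} | 1 pending]
  bind d := (Bool -> a)
step 4: unify a ~ a  [subst: {c:=Bool, d:=(Bool -> a)} | 0 pending]
  -> identical, skip

Answer: c:=Bool d:=(Bool -> a)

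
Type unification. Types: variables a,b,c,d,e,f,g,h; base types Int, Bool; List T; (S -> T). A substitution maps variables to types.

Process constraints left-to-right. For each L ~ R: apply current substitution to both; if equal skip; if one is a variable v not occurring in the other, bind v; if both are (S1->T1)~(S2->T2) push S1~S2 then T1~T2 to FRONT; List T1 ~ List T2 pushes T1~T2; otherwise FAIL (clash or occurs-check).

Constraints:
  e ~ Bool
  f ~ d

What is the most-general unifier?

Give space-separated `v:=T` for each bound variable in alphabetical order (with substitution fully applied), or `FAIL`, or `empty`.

Answer: e:=Bool f:=d

Derivation:
step 1: unify e ~ Bool  [subst: {-} | 1 pending]
  bind e := Bool
step 2: unify f ~ d  [subst: {e:=Bool} | 0 pending]
  bind f := d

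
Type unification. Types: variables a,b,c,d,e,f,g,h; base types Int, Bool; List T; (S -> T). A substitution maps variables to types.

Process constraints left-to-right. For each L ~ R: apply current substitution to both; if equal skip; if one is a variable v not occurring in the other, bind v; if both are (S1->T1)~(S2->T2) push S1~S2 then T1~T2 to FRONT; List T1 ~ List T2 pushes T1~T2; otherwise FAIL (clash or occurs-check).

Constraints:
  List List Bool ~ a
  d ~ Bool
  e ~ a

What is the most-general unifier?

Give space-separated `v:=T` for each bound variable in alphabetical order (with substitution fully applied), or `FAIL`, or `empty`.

step 1: unify List List Bool ~ a  [subst: {-} | 2 pending]
  bind a := List List Bool
step 2: unify d ~ Bool  [subst: {a:=List List Bool} | 1 pending]
  bind d := Bool
step 3: unify e ~ List List Bool  [subst: {a:=List List Bool, d:=Bool} | 0 pending]
  bind e := List List Bool

Answer: a:=List List Bool d:=Bool e:=List List Bool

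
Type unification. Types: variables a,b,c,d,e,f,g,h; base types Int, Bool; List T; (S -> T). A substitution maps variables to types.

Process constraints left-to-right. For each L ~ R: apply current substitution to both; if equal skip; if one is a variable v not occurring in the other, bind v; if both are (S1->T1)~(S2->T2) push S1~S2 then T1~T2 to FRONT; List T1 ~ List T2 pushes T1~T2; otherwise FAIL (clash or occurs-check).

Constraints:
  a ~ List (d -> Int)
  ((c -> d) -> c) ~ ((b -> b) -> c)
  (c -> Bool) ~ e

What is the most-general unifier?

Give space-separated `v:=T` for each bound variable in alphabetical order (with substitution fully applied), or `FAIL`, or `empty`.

step 1: unify a ~ List (d -> Int)  [subst: {-} | 2 pending]
  bind a := List (d -> Int)
step 2: unify ((c -> d) -> c) ~ ((b -> b) -> c)  [subst: {a:=List (d -> Int)} | 1 pending]
  -> decompose arrow: push (c -> d)~(b -> b), c~c
step 3: unify (c -> d) ~ (b -> b)  [subst: {a:=List (d -> Int)} | 2 pending]
  -> decompose arrow: push c~b, d~b
step 4: unify c ~ b  [subst: {a:=List (d -> Int)} | 3 pending]
  bind c := b
step 5: unify d ~ b  [subst: {a:=List (d -> Int), c:=b} | 2 pending]
  bind d := b
step 6: unify b ~ b  [subst: {a:=List (d -> Int), c:=b, d:=b} | 1 pending]
  -> identical, skip
step 7: unify (b -> Bool) ~ e  [subst: {a:=List (d -> Int), c:=b, d:=b} | 0 pending]
  bind e := (b -> Bool)

Answer: a:=List (b -> Int) c:=b d:=b e:=(b -> Bool)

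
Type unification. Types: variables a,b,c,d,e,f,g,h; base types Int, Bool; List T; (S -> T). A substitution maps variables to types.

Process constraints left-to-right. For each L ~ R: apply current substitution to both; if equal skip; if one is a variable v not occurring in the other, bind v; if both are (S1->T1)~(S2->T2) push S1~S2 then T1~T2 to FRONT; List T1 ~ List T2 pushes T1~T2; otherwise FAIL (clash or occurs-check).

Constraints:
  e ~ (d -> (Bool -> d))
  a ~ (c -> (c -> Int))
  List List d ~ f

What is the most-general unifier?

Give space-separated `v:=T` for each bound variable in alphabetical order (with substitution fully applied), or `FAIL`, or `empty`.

step 1: unify e ~ (d -> (Bool -> d))  [subst: {-} | 2 pending]
  bind e := (d -> (Bool -> d))
step 2: unify a ~ (c -> (c -> Int))  [subst: {e:=(d -> (Bool -> d))} | 1 pending]
  bind a := (c -> (c -> Int))
step 3: unify List List d ~ f  [subst: {e:=(d -> (Bool -> d)), a:=(c -> (c -> Int))} | 0 pending]
  bind f := List List d

Answer: a:=(c -> (c -> Int)) e:=(d -> (Bool -> d)) f:=List List d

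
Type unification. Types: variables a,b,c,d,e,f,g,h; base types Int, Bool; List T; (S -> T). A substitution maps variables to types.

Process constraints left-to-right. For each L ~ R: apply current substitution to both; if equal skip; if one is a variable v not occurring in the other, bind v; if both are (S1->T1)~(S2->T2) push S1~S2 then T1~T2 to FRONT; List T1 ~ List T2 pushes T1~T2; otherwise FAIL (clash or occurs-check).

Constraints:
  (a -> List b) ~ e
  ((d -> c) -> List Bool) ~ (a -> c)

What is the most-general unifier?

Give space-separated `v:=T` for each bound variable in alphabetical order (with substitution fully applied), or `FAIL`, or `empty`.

Answer: a:=(d -> List Bool) c:=List Bool e:=((d -> List Bool) -> List b)

Derivation:
step 1: unify (a -> List b) ~ e  [subst: {-} | 1 pending]
  bind e := (a -> List b)
step 2: unify ((d -> c) -> List Bool) ~ (a -> c)  [subst: {e:=(a -> List b)} | 0 pending]
  -> decompose arrow: push (d -> c)~a, List Bool~c
step 3: unify (d -> c) ~ a  [subst: {e:=(a -> List b)} | 1 pending]
  bind a := (d -> c)
step 4: unify List Bool ~ c  [subst: {e:=(a -> List b), a:=(d -> c)} | 0 pending]
  bind c := List Bool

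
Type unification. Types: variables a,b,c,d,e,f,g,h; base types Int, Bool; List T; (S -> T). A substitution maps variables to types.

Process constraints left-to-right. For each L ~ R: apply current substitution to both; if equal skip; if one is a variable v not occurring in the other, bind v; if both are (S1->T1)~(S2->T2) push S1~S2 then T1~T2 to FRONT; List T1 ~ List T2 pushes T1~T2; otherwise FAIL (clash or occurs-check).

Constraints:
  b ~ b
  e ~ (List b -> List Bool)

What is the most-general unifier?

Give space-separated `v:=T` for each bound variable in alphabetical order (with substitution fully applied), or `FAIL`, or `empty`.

step 1: unify b ~ b  [subst: {-} | 1 pending]
  -> identical, skip
step 2: unify e ~ (List b -> List Bool)  [subst: {-} | 0 pending]
  bind e := (List b -> List Bool)

Answer: e:=(List b -> List Bool)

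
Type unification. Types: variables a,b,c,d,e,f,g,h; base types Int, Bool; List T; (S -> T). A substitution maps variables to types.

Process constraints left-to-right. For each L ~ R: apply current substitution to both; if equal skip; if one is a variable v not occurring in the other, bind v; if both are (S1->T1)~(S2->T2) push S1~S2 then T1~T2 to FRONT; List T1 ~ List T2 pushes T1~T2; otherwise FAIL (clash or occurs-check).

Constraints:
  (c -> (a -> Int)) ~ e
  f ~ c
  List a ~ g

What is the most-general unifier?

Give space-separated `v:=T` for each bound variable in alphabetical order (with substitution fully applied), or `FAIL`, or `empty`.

step 1: unify (c -> (a -> Int)) ~ e  [subst: {-} | 2 pending]
  bind e := (c -> (a -> Int))
step 2: unify f ~ c  [subst: {e:=(c -> (a -> Int))} | 1 pending]
  bind f := c
step 3: unify List a ~ g  [subst: {e:=(c -> (a -> Int)), f:=c} | 0 pending]
  bind g := List a

Answer: e:=(c -> (a -> Int)) f:=c g:=List a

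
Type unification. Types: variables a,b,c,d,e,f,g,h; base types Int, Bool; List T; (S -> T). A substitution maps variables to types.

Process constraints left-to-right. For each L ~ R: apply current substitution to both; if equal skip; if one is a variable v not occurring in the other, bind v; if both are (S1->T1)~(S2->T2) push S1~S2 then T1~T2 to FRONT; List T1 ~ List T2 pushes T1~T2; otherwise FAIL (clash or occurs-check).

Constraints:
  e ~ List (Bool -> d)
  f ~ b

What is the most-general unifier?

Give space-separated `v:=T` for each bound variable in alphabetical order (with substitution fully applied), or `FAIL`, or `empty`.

Answer: e:=List (Bool -> d) f:=b

Derivation:
step 1: unify e ~ List (Bool -> d)  [subst: {-} | 1 pending]
  bind e := List (Bool -> d)
step 2: unify f ~ b  [subst: {e:=List (Bool -> d)} | 0 pending]
  bind f := b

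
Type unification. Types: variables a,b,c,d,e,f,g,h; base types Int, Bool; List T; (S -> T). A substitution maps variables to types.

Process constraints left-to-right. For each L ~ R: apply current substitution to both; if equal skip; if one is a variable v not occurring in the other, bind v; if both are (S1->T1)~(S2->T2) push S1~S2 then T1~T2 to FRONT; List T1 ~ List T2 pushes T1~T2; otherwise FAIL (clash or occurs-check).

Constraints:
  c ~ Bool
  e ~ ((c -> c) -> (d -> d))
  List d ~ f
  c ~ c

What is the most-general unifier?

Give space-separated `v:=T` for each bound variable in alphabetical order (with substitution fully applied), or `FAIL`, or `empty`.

Answer: c:=Bool e:=((Bool -> Bool) -> (d -> d)) f:=List d

Derivation:
step 1: unify c ~ Bool  [subst: {-} | 3 pending]
  bind c := Bool
step 2: unify e ~ ((Bool -> Bool) -> (d -> d))  [subst: {c:=Bool} | 2 pending]
  bind e := ((Bool -> Bool) -> (d -> d))
step 3: unify List d ~ f  [subst: {c:=Bool, e:=((Bool -> Bool) -> (d -> d))} | 1 pending]
  bind f := List d
step 4: unify Bool ~ Bool  [subst: {c:=Bool, e:=((Bool -> Bool) -> (d -> d)), f:=List d} | 0 pending]
  -> identical, skip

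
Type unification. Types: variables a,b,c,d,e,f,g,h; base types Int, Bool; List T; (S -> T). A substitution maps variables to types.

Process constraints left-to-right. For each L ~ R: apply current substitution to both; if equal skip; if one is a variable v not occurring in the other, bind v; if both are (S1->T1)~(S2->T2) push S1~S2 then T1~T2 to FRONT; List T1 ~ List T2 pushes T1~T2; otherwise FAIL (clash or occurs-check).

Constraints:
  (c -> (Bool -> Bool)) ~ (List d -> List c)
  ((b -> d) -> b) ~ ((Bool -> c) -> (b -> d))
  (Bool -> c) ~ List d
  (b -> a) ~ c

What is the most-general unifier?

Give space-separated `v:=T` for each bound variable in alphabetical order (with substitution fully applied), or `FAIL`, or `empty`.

step 1: unify (c -> (Bool -> Bool)) ~ (List d -> List c)  [subst: {-} | 3 pending]
  -> decompose arrow: push c~List d, (Bool -> Bool)~List c
step 2: unify c ~ List d  [subst: {-} | 4 pending]
  bind c := List d
step 3: unify (Bool -> Bool) ~ List List d  [subst: {c:=List d} | 3 pending]
  clash: (Bool -> Bool) vs List List d

Answer: FAIL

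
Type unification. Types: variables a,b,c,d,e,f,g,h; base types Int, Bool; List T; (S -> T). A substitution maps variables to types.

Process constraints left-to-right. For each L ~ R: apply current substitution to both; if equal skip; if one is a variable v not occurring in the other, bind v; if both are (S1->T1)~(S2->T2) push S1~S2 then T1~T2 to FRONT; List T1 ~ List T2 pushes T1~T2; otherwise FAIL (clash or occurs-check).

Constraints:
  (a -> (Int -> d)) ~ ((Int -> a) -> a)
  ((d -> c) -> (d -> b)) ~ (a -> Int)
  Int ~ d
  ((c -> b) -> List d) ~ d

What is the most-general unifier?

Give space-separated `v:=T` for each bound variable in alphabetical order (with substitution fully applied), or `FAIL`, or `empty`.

step 1: unify (a -> (Int -> d)) ~ ((Int -> a) -> a)  [subst: {-} | 3 pending]
  -> decompose arrow: push a~(Int -> a), (Int -> d)~a
step 2: unify a ~ (Int -> a)  [subst: {-} | 4 pending]
  occurs-check fail: a in (Int -> a)

Answer: FAIL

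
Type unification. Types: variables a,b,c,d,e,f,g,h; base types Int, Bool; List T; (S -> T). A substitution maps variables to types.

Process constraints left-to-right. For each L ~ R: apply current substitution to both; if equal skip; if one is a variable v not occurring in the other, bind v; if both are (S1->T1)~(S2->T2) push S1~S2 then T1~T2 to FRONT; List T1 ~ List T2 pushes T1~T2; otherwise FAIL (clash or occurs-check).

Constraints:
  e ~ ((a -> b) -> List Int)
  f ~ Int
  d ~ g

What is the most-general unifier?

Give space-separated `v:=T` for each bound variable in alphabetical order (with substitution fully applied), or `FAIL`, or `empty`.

step 1: unify e ~ ((a -> b) -> List Int)  [subst: {-} | 2 pending]
  bind e := ((a -> b) -> List Int)
step 2: unify f ~ Int  [subst: {e:=((a -> b) -> List Int)} | 1 pending]
  bind f := Int
step 3: unify d ~ g  [subst: {e:=((a -> b) -> List Int), f:=Int} | 0 pending]
  bind d := g

Answer: d:=g e:=((a -> b) -> List Int) f:=Int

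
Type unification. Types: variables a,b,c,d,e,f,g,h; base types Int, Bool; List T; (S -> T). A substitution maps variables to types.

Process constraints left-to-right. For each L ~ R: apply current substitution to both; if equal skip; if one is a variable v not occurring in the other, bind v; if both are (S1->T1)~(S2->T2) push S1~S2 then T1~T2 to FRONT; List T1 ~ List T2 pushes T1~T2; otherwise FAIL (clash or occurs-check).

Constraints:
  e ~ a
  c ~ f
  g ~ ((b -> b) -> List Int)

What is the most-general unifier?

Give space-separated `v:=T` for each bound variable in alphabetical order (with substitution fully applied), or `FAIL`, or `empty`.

step 1: unify e ~ a  [subst: {-} | 2 pending]
  bind e := a
step 2: unify c ~ f  [subst: {e:=a} | 1 pending]
  bind c := f
step 3: unify g ~ ((b -> b) -> List Int)  [subst: {e:=a, c:=f} | 0 pending]
  bind g := ((b -> b) -> List Int)

Answer: c:=f e:=a g:=((b -> b) -> List Int)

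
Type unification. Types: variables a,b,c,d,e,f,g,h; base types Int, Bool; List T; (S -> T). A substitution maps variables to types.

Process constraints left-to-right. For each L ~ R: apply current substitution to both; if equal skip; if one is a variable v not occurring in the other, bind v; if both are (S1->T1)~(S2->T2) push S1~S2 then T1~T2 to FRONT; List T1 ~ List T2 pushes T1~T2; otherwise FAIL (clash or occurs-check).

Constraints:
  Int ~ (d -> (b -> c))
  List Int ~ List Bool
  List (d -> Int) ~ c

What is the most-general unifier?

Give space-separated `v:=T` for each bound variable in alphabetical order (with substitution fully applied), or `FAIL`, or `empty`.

Answer: FAIL

Derivation:
step 1: unify Int ~ (d -> (b -> c))  [subst: {-} | 2 pending]
  clash: Int vs (d -> (b -> c))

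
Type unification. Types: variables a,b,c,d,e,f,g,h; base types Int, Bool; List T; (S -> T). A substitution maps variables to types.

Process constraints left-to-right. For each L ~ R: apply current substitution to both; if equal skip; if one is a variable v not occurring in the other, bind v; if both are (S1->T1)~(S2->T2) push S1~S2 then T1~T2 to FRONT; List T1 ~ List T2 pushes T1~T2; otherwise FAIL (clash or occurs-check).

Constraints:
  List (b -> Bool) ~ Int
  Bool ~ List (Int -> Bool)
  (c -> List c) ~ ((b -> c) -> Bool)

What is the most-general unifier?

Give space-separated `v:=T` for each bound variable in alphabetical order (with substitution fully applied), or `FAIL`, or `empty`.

step 1: unify List (b -> Bool) ~ Int  [subst: {-} | 2 pending]
  clash: List (b -> Bool) vs Int

Answer: FAIL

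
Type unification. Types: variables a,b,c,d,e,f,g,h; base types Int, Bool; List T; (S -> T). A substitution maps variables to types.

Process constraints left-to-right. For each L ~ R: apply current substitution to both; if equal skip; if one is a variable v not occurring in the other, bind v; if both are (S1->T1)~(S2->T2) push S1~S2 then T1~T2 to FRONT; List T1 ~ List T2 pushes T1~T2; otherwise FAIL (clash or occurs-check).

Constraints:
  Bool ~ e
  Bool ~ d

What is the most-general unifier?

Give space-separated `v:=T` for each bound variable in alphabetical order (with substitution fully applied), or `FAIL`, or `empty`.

step 1: unify Bool ~ e  [subst: {-} | 1 pending]
  bind e := Bool
step 2: unify Bool ~ d  [subst: {e:=Bool} | 0 pending]
  bind d := Bool

Answer: d:=Bool e:=Bool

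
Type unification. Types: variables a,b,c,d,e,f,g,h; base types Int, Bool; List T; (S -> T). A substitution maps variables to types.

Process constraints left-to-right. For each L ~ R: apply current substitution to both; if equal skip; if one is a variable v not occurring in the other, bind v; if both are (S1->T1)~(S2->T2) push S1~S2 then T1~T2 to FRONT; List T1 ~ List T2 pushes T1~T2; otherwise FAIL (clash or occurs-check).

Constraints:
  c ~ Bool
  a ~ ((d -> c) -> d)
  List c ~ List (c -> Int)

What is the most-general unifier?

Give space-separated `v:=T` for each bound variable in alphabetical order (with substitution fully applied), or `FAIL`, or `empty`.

step 1: unify c ~ Bool  [subst: {-} | 2 pending]
  bind c := Bool
step 2: unify a ~ ((d -> Bool) -> d)  [subst: {c:=Bool} | 1 pending]
  bind a := ((d -> Bool) -> d)
step 3: unify List Bool ~ List (Bool -> Int)  [subst: {c:=Bool, a:=((d -> Bool) -> d)} | 0 pending]
  -> decompose List: push Bool~(Bool -> Int)
step 4: unify Bool ~ (Bool -> Int)  [subst: {c:=Bool, a:=((d -> Bool) -> d)} | 0 pending]
  clash: Bool vs (Bool -> Int)

Answer: FAIL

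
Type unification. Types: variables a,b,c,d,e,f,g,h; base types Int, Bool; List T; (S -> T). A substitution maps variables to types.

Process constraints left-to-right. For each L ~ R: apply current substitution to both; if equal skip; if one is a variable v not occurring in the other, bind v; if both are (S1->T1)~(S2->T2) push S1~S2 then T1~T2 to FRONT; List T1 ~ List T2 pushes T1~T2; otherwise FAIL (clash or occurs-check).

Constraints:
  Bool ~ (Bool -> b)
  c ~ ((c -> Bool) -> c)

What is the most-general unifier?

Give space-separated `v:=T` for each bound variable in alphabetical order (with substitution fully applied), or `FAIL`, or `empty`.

Answer: FAIL

Derivation:
step 1: unify Bool ~ (Bool -> b)  [subst: {-} | 1 pending]
  clash: Bool vs (Bool -> b)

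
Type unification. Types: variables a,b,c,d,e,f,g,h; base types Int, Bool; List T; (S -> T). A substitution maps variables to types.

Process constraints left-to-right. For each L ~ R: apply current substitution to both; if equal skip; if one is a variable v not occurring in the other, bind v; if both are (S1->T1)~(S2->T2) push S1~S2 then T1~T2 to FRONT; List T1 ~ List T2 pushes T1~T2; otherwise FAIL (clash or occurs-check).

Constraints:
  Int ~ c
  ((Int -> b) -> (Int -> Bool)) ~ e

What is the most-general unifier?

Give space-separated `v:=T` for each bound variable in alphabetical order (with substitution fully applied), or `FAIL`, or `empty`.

step 1: unify Int ~ c  [subst: {-} | 1 pending]
  bind c := Int
step 2: unify ((Int -> b) -> (Int -> Bool)) ~ e  [subst: {c:=Int} | 0 pending]
  bind e := ((Int -> b) -> (Int -> Bool))

Answer: c:=Int e:=((Int -> b) -> (Int -> Bool))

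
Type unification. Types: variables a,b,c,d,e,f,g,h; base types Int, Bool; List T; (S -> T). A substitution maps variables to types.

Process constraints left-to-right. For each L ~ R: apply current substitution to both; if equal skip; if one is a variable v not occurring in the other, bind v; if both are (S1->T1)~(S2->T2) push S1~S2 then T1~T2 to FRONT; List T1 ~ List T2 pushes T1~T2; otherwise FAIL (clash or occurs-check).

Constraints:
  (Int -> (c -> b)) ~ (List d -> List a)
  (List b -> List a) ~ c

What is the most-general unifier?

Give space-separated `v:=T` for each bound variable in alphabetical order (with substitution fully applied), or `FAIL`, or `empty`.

step 1: unify (Int -> (c -> b)) ~ (List d -> List a)  [subst: {-} | 1 pending]
  -> decompose arrow: push Int~List d, (c -> b)~List a
step 2: unify Int ~ List d  [subst: {-} | 2 pending]
  clash: Int vs List d

Answer: FAIL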